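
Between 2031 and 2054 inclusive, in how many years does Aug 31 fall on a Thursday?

Day of week of August 31 in each year:
2031: Sun, 2032: Tue, 2033: Wed, 2034: Thu ✓, 2035: Fri, 2036: Sun, 2037: Mon, 2038: Tue, 2039: Wed, 2040: Fri, 2041: Sat, 2042: Sun, 2043: Mon, 2044: Wed, 2045: Thu ✓, 2046: Fri, 2047: Sat, 2048: Mon, 2049: Tue, 2050: Wed, 2051: Thu ✓, 2052: Sat, 2053: Sun, 2054: Mon
Thursdays: 2034, 2045, 2051.

3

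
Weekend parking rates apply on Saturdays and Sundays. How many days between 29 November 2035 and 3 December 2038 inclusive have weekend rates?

29 November 2035 is a Thursday.
From 29 November 2035 to 3 December 2038 is 1101 days inclusive.
1101 = 7 × 157 + 2, so there are 157 full weeks plus 2 extra days.
Each full week contributes 2 weekend days (Sat, Sun): 157 × 2 = 314.
The 2 extra days are Thursday, Friday — none qualify.
Total: 314 + 0 = 314.

314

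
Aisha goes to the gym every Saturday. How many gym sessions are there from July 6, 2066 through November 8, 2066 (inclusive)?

18 Saturdays

July 6, 2066 is a Tuesday.
That's 126 days from start to end, counting both.
126 = 7 × 18, so the span is exactly 18 full weeks.
Each full week contributes one Saturday: 18 so far.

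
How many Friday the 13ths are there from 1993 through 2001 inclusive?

Friday-the-13ths by year:
1993: Aug
1994: May
1995: Jan, Oct
1996: Sep, Dec
1997: Jun
1998: Feb, Mar, Nov
1999: Aug
2000: Oct
2001: Apr, Jul

14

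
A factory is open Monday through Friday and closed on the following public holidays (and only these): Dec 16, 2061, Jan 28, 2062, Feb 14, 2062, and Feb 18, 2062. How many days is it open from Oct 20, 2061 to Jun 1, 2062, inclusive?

Oct 20, 2061 is a Thursday.
The range spans 225 days (inclusive of both endpoints).
225 = 7 × 32 + 1, so there are 32 full weeks plus 1 extra day.
Each full week contributes 5 weekdays (Mon–Fri): 32 × 5 = 160.
The 1 extra day is Thursday — 1 of them qualifies.
Total: 160 + 1 = 161.
Holidays: Dec 16, 2061 (Fri); Jan 28, 2062 (Sat); Feb 14, 2062 (Tue); Feb 18, 2062 (Sat).
2 of the 4 holidays fall on weekdays; the rest are weekends and were already excluded.
Business days: 161 − 2 = 159.

159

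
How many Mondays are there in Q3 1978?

July 1, 1978 is a Saturday.
That's 92 days from start to end, counting both.
92 = 7 × 13 + 1, so there are 13 full weeks plus 1 extra day.
Each full week contributes one Monday: 13 so far.
The 1 extra day is Sat — none qualify.
Total: 13 + 0 = 13.

13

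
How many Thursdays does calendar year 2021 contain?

52

1 January 2021 is a Friday.
That's 365 days from start to end, counting both.
365 = 7 × 52 + 1, so there are 52 full weeks plus 1 extra day.
Each full week contributes one Thursday: 52 so far.
The 1 extra day is Fri — none qualify.
Total: 52 + 0 = 52.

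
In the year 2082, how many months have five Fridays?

A month has five Fridays exactly when Friday falls within its first (length − 28) days.
Jan: 31 days, starts Thu → 5 of Thu, Fri, Sat ✓
Feb: 28 days, starts Sun → 5 of (none)
Mar: 31 days, starts Sun → 5 of Sun, Mon, Tue
Apr: 30 days, starts Wed → 5 of Wed, Thu
May: 31 days, starts Fri → 5 of Fri, Sat, Sun ✓
Jun: 30 days, starts Mon → 5 of Mon, Tue
Jul: 31 days, starts Wed → 5 of Wed, Thu, Fri ✓
Aug: 31 days, starts Sat → 5 of Sat, Sun, Mon
Sep: 30 days, starts Tue → 5 of Tue, Wed
Oct: 31 days, starts Thu → 5 of Thu, Fri, Sat ✓
Nov: 30 days, starts Sun → 5 of Sun, Mon
Dec: 31 days, starts Tue → 5 of Tue, Wed, Thu
Months with five Fridays: Jan, May, Jul, Oct.

4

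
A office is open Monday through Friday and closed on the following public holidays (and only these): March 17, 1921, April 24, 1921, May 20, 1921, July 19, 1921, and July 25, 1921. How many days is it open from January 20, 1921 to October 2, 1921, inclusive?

178

January 20, 1921 is a Thursday.
That's 256 days from start to end, counting both.
256 = 7 × 36 + 4, so there are 36 full weeks plus 4 extra days.
Each full week contributes 5 weekdays (Mon–Fri): 36 × 5 = 180.
The 4 extra days are Thursday, Friday, Saturday, Sunday — 2 of them qualify.
Total: 180 + 2 = 182.
Holidays: March 17, 1921 (Thu); April 24, 1921 (Sun); May 20, 1921 (Fri); July 19, 1921 (Tue); July 25, 1921 (Mon).
4 of the 5 holidays fall on weekdays; the rest are weekends and were already excluded.
Business days: 182 − 4 = 178.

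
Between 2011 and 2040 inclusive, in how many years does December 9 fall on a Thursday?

Day of week of December 9 in each year:
2011: Fri, 2012: Sun, 2013: Mon, 2014: Tue, 2015: Wed, 2016: Fri, 2017: Sat, 2018: Sun, 2019: Mon, 2020: Wed, 2021: Thu ✓, 2022: Fri, 2023: Sat, 2024: Mon, 2025: Tue, 2026: Wed, 2027: Thu ✓, 2028: Sat, 2029: Sun, 2030: Mon, 2031: Tue, 2032: Thu ✓, 2033: Fri, 2034: Sat, 2035: Sun, 2036: Tue, 2037: Wed, 2038: Thu ✓, 2039: Fri, 2040: Sun
Thursdays: 2021, 2027, 2032, 2038.

4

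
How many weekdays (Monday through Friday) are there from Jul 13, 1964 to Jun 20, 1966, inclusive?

Jul 13, 1964 is a Monday.
From Jul 13, 1964 to Jun 20, 1966 is 708 days inclusive.
708 = 7 × 101 + 1, so there are 101 full weeks plus 1 extra day.
Each full week contributes 5 weekdays (Mon–Fri): 101 × 5 = 505.
The 1 extra day is Monday — 1 of them qualifies.
Total: 505 + 1 = 506.

506 weekdays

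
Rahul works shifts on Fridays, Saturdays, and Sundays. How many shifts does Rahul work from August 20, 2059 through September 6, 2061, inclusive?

August 20, 2059 is a Wednesday.
The range spans 749 days (inclusive of both endpoints).
749 = 7 × 107, so the span is exactly 107 full weeks.
Each full week contributes 3 days from the set (Fri, Sat, Sun): 107 × 3 = 321.
Total: 321.

321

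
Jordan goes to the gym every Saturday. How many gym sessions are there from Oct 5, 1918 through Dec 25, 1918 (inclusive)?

12

Oct 5, 1918 is a Saturday.
From Oct 5, 1918 to Dec 25, 1918 is 82 days inclusive.
82 = 7 × 11 + 5, so there are 11 full weeks plus 5 extra days.
Each full week contributes one Saturday: 11 so far.
The 5 extra days are Sat, Sun, Mon, Tue, Wed — 1 of them qualifies.
Total: 11 + 1 = 12.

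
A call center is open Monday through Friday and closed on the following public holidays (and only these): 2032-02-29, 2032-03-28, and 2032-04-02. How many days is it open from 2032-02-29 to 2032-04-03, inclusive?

2032-02-29 is a Sunday.
That's 35 days from start to end, counting both.
35 = 7 × 5, so the span is exactly 5 full weeks.
Each full week contributes 5 weekdays (Mon–Fri): 5 × 5 = 25.
Total: 25.
Holidays: 2032-02-29 (Sun); 2032-03-28 (Sun); 2032-04-02 (Fri).
1 of the 3 holidays fall on weekdays; the rest are weekends and were already excluded.
Business days: 25 − 1 = 24.

24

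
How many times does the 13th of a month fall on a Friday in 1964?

The 13th falls on a Friday when the month's 13th has weekday Fri.
Jan 13 is Mon; Feb 13 is Thu; Mar 13 is Fri ✓; Apr 13 is Mon; May 13 is Wed; Jun 13 is Sat; Jul 13 is Mon; Aug 13 is Thu; Sep 13 is Sun; Oct 13 is Tue; Nov 13 is Fri ✓; Dec 13 is Sun.
Friday the 13ths: Mar, Nov.

2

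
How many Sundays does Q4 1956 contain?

13

1 October 1956 is a Monday.
That's 92 days from start to end, counting both.
92 = 7 × 13 + 1, so there are 13 full weeks plus 1 extra day.
Each full week contributes one Sunday: 13 so far.
The 1 extra day is Monday — none qualify.
Total: 13 + 0 = 13.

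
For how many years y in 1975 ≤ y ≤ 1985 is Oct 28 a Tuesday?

Day of week of October 28 in each year:
1975: Tue ✓, 1976: Thu, 1977: Fri, 1978: Sat, 1979: Sun, 1980: Tue ✓, 1981: Wed, 1982: Thu, 1983: Fri, 1984: Sun, 1985: Mon
Tuesdays: 1975, 1980.

2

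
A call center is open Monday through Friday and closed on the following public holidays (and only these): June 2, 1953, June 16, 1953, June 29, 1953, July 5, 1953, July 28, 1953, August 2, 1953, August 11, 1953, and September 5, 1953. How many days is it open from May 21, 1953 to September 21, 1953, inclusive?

83 business days

May 21, 1953 is a Thursday.
That's 124 days from start to end, counting both.
124 = 7 × 17 + 5, so there are 17 full weeks plus 5 extra days.
Each full week contributes 5 weekdays (Mon–Fri): 17 × 5 = 85.
The 5 extra days are Thu, Fri, Sat, Sun, Mon — 3 of them qualify.
Total: 85 + 3 = 88.
Holidays: June 2, 1953 (Tue); June 16, 1953 (Tue); June 29, 1953 (Mon); July 5, 1953 (Sun); July 28, 1953 (Tue); August 2, 1953 (Sun); August 11, 1953 (Tue); September 5, 1953 (Sat).
5 of the 8 holidays fall on weekdays; the rest are weekends and were already excluded.
Business days: 88 − 5 = 83.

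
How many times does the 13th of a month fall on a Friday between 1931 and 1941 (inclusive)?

19

Friday-the-13ths by year:
1931: Feb, Mar, Nov
1932: May
1933: Jan, Oct
1934: Apr, Jul
1935: Sep, Dec
1936: Mar, Nov
1937: Aug
1938: May
1939: Jan, Oct
1940: Sep, Dec
1941: Jun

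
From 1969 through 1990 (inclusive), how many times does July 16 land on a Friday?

Day of week of July 16 in each year:
1969: Wed, 1970: Thu, 1971: Fri ✓, 1972: Sun, 1973: Mon, 1974: Tue, 1975: Wed, 1976: Fri ✓, 1977: Sat, 1978: Sun, 1979: Mon, 1980: Wed, 1981: Thu, 1982: Fri ✓, 1983: Sat, 1984: Mon, 1985: Tue, 1986: Wed, 1987: Thu, 1988: Sat, 1989: Sun, 1990: Mon
Fridays: 1971, 1976, 1982.

3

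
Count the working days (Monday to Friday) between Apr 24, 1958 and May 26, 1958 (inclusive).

Apr 24, 1958 is a Thursday.
That's 33 days from start to end, counting both.
33 = 7 × 4 + 5, so there are 4 full weeks plus 5 extra days.
Each full week contributes 5 weekdays (Mon–Fri): 4 × 5 = 20.
The 5 extra days are Thursday, Friday, Saturday, Sunday, Monday — 3 of them qualify.
Total: 20 + 3 = 23.

23 weekdays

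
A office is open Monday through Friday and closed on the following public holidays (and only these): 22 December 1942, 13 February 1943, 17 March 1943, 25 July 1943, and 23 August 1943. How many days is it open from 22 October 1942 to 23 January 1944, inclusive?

324

22 October 1942 is a Thursday.
That's 459 days from start to end, counting both.
459 = 7 × 65 + 4, so there are 65 full weeks plus 4 extra days.
Each full week contributes 5 weekdays (Mon–Fri): 65 × 5 = 325.
The 4 extra days are Thu, Fri, Sat, Sun — 2 of them qualify.
Total: 325 + 2 = 327.
Holidays: 22 December 1942 (Tue); 13 February 1943 (Sat); 17 March 1943 (Wed); 25 July 1943 (Sun); 23 August 1943 (Mon).
3 of the 5 holidays fall on weekdays; the rest are weekends and were already excluded.
Business days: 327 − 3 = 324.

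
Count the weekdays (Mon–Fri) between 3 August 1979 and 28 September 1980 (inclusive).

301

3 August 1979 is a Friday.
The range spans 423 days (inclusive of both endpoints).
423 = 7 × 60 + 3, so there are 60 full weeks plus 3 extra days.
Each full week contributes 5 weekdays (Mon–Fri): 60 × 5 = 300.
The 3 extra days are Friday, Saturday, Sunday — 1 of them qualifies.
Total: 300 + 1 = 301.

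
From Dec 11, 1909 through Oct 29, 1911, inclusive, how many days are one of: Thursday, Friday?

196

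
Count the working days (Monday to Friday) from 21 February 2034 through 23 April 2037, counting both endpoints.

21 February 2034 is a Tuesday.
The range spans 1158 days (inclusive of both endpoints).
1158 = 7 × 165 + 3, so there are 165 full weeks plus 3 extra days.
Each full week contributes 5 weekdays (Mon–Fri): 165 × 5 = 825.
The 3 extra days are Tuesday, Wednesday, Thursday — 3 of them qualify.
Total: 825 + 3 = 828.

828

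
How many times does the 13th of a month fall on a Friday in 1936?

The 13th falls on a Friday when the month's 13th has weekday Fri.
Jan 13 is Mon; Feb 13 is Thu; Mar 13 is Fri ✓; Apr 13 is Mon; May 13 is Wed; Jun 13 is Sat; Jul 13 is Mon; Aug 13 is Thu; Sep 13 is Sun; Oct 13 is Tue; Nov 13 is Fri ✓; Dec 13 is Sun.
Friday the 13ths: Mar, Nov.

2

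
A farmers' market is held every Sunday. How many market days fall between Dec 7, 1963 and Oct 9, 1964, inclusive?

Dec 7, 1963 is a Saturday.
The range spans 308 days (inclusive of both endpoints).
308 = 7 × 44, so the span is exactly 44 full weeks.
Each full week contributes one Sunday: 44 so far.
Total: 44.

44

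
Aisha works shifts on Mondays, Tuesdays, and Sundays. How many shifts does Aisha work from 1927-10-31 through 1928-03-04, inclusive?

54

1927-10-31 is a Monday.
That's 126 days from start to end, counting both.
126 = 7 × 18, so the span is exactly 18 full weeks.
Each full week contributes 3 days from the set (Mon, Tue, Sun): 18 × 3 = 54.
Total: 54.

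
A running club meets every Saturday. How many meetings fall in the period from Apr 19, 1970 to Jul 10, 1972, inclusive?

116

Apr 19, 1970 is a Sunday.
That's 814 days from start to end, counting both.
814 = 7 × 116 + 2, so there are 116 full weeks plus 2 extra days.
Each full week contributes one Saturday: 116 so far.
The 2 extra days are Sun, Mon — none qualify.
Total: 116 + 0 = 116.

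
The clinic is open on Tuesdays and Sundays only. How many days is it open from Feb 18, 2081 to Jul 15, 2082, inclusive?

147

Feb 18, 2081 is a Tuesday.
That's 513 days from start to end, counting both.
513 = 7 × 73 + 2, so there are 73 full weeks plus 2 extra days.
Each full week contributes 2 days from the set (Tue, Sun): 73 × 2 = 146.
The 2 extra days are Tuesday, Wednesday — 1 of them qualifies.
Total: 146 + 1 = 147.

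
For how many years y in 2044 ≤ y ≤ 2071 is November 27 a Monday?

Day of week of November 27 in each year:
2044: Sun, 2045: Mon ✓, 2046: Tue, 2047: Wed, 2048: Fri, 2049: Sat, 2050: Sun, 2051: Mon ✓, 2052: Wed, 2053: Thu, 2054: Fri, 2055: Sat, 2056: Mon ✓, 2057: Tue, 2058: Wed, 2059: Thu, 2060: Sat, 2061: Sun, 2062: Mon ✓, 2063: Tue, 2064: Thu, 2065: Fri, 2066: Sat, 2067: Sun, 2068: Tue, 2069: Wed, 2070: Thu, 2071: Fri
Mondays: 2045, 2051, 2056, 2062.

4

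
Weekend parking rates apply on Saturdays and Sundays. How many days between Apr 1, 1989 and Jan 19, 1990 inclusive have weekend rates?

Apr 1, 1989 is a Saturday.
The range spans 294 days (inclusive of both endpoints).
294 = 7 × 42, so the span is exactly 42 full weeks.
Each full week contributes 2 weekend days (Sat, Sun): 42 × 2 = 84.

84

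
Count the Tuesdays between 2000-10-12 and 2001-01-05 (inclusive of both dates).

12

2000-10-12 is a Thursday.
From 2000-10-12 to 2001-01-05 is 86 days inclusive.
86 = 7 × 12 + 2, so there are 12 full weeks plus 2 extra days.
Each full week contributes one Tuesday: 12 so far.
The 2 extra days are Thursday, Friday — none qualify.
Total: 12 + 0 = 12.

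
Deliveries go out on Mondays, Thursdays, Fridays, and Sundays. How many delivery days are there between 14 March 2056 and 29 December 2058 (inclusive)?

583

14 March 2056 is a Tuesday.
From 14 March 2056 to 29 December 2058 is 1021 days inclusive.
1021 = 7 × 145 + 6, so there are 145 full weeks plus 6 extra days.
Each full week contributes 4 days from the set (Mon, Thu, Fri, Sun): 145 × 4 = 580.
The 6 extra days are Tuesday, Wednesday, Thursday, Friday, Saturday, Sunday — 3 of them qualify.
Total: 580 + 3 = 583.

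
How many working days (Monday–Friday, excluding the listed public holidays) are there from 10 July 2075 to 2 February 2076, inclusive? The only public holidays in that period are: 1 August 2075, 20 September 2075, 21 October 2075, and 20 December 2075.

144

10 July 2075 is a Wednesday.
That's 208 days from start to end, counting both.
208 = 7 × 29 + 5, so there are 29 full weeks plus 5 extra days.
Each full week contributes 5 weekdays (Mon–Fri): 29 × 5 = 145.
The 5 extra days are Wednesday, Thursday, Friday, Saturday, Sunday — 3 of them qualify.
Total: 145 + 3 = 148.
Holidays: 1 August 2075 (Thu); 20 September 2075 (Fri); 21 October 2075 (Mon); 20 December 2075 (Fri).
All 4 holidays fall on weekdays, so subtract 4.
Business days: 148 − 4 = 144.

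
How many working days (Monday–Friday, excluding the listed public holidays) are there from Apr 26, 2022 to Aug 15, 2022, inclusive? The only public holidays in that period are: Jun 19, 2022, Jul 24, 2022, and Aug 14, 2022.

80 working days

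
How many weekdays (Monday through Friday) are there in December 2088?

23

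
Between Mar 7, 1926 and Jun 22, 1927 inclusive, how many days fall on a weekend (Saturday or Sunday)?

135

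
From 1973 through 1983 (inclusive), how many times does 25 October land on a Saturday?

Day of week of October 25 in each year:
1973: Thu, 1974: Fri, 1975: Sat ✓, 1976: Mon, 1977: Tue, 1978: Wed, 1979: Thu, 1980: Sat ✓, 1981: Sun, 1982: Mon, 1983: Tue
Saturdays: 1975, 1980.

2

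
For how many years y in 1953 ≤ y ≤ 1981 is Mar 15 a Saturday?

4

Day of week of March 15 in each year:
1953: Sun, 1954: Mon, 1955: Tue, 1956: Thu, 1957: Fri, 1958: Sat ✓, 1959: Sun, 1960: Tue, 1961: Wed, 1962: Thu, 1963: Fri, 1964: Sun, 1965: Mon, 1966: Tue, 1967: Wed, 1968: Fri, 1969: Sat ✓, 1970: Sun, 1971: Mon, 1972: Wed, 1973: Thu, 1974: Fri, 1975: Sat ✓, 1976: Mon, 1977: Tue, 1978: Wed, 1979: Thu, 1980: Sat ✓, 1981: Sun
Saturdays: 1958, 1969, 1975, 1980.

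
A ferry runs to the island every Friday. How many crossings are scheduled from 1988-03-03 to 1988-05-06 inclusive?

10

1988-03-03 is a Thursday.
That's 65 days from start to end, counting both.
65 = 7 × 9 + 2, so there are 9 full weeks plus 2 extra days.
Each full week contributes one Friday: 9 so far.
The 2 extra days are Thu, Fri — 1 of them qualifies.
Total: 9 + 1 = 10.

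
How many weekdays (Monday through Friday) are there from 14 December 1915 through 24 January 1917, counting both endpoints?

14 December 1915 is a Tuesday.
That's 408 days from start to end, counting both.
408 = 7 × 58 + 2, so there are 58 full weeks plus 2 extra days.
Each full week contributes 5 weekdays (Mon–Fri): 58 × 5 = 290.
The 2 extra days are Tue, Wed — 2 of them qualify.
Total: 290 + 2 = 292.

292 weekdays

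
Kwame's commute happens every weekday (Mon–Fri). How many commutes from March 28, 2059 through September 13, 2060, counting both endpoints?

382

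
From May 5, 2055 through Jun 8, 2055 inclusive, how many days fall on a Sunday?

5 Sundays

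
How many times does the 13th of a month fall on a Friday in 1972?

1

The 13th falls on a Friday when the month's 13th has weekday Fri.
Jan 13 is Thu; Feb 13 is Sun; Mar 13 is Mon; Apr 13 is Thu; May 13 is Sat; Jun 13 is Tue; Jul 13 is Thu; Aug 13 is Sun; Sep 13 is Wed; Oct 13 is Fri ✓; Nov 13 is Mon; Dec 13 is Wed.
Friday the 13ths: Oct.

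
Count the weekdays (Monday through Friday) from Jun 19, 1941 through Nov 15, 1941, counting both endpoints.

Jun 19, 1941 is a Thursday.
From Jun 19, 1941 to Nov 15, 1941 is 150 days inclusive.
150 = 7 × 21 + 3, so there are 21 full weeks plus 3 extra days.
Each full week contributes 5 weekdays (Mon–Fri): 21 × 5 = 105.
The 3 extra days are Thursday, Friday, Saturday — 2 of them qualify.
Total: 105 + 2 = 107.

107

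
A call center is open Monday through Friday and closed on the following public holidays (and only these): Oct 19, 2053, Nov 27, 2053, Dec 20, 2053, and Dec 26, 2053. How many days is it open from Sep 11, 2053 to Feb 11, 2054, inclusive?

108 working days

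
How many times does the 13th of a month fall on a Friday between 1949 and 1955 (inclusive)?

11

Friday-the-13ths by year:
1949: May
1950: Jan, Oct
1951: Apr, Jul
1952: Jun
1953: Feb, Mar, Nov
1954: Aug
1955: May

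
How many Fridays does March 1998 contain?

1998-03-01 is a Sunday.
From 1998-03-01 to 1998-03-31 is 31 days inclusive.
31 = 7 × 4 + 3, so there are 4 full weeks plus 3 extra days.
Each full week contributes one Friday: 4 so far.
The 3 extra days are Sun, Mon, Tue — none qualify.
Total: 4 + 0 = 4.

4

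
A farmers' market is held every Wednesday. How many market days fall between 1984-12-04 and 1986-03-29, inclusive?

69 Wednesdays

1984-12-04 is a Tuesday.
That's 481 days from start to end, counting both.
481 = 7 × 68 + 5, so there are 68 full weeks plus 5 extra days.
Each full week contributes one Wednesday: 68 so far.
The 5 extra days are Tue, Wed, Thu, Fri, Sat — 1 of them qualifies.
Total: 68 + 1 = 69.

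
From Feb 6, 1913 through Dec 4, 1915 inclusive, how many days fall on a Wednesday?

147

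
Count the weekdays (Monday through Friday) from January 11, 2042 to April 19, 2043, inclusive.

January 11, 2042 is a Saturday.
The range spans 464 days (inclusive of both endpoints).
464 = 7 × 66 + 2, so there are 66 full weeks plus 2 extra days.
Each full week contributes 5 weekdays (Mon–Fri): 66 × 5 = 330.
The 2 extra days are Saturday, Sunday — none qualify.
Total: 330 + 0 = 330.

330 weekdays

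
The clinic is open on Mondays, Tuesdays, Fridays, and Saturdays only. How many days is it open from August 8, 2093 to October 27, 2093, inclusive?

August 8, 2093 is a Saturday.
The range spans 81 days (inclusive of both endpoints).
81 = 7 × 11 + 4, so there are 11 full weeks plus 4 extra days.
Each full week contributes 4 days from the set (Mon, Tue, Fri, Sat): 11 × 4 = 44.
The 4 extra days are Sat, Sun, Mon, Tue — 3 of them qualify.
Total: 44 + 3 = 47.

47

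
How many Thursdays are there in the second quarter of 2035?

13

2035-04-01 is a Sunday.
The range spans 91 days (inclusive of both endpoints).
91 = 7 × 13, so the span is exactly 13 full weeks.
Each full week contributes one Thursday: 13 so far.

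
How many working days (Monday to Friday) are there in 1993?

261

1993-01-01 is a Friday.
That's 365 days from start to end, counting both.
365 = 7 × 52 + 1, so there are 52 full weeks plus 1 extra day.
Each full week contributes 5 weekdays (Mon–Fri): 52 × 5 = 260.
The 1 extra day is Fri — 1 of them qualifies.
Total: 260 + 1 = 261.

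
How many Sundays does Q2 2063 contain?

13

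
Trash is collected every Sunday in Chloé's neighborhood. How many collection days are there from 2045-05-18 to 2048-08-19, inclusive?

2045-05-18 is a Thursday.
The range spans 1190 days (inclusive of both endpoints).
1190 = 7 × 170, so the span is exactly 170 full weeks.
Each full week contributes one Sunday: 170 so far.

170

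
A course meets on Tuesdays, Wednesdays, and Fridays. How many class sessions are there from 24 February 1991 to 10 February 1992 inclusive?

24 February 1991 is a Sunday.
The range spans 352 days (inclusive of both endpoints).
352 = 7 × 50 + 2, so there are 50 full weeks plus 2 extra days.
Each full week contributes 3 days from the set (Tue, Wed, Fri): 50 × 3 = 150.
The 2 extra days are Sun, Mon — none qualify.
Total: 150 + 0 = 150.

150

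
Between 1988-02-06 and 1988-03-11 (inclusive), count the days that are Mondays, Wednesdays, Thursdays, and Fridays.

1988-02-06 is a Saturday.
The range spans 35 days (inclusive of both endpoints).
35 = 7 × 5, so the span is exactly 5 full weeks.
Each full week contributes 4 days from the set (Mon, Wed, Thu, Fri): 5 × 4 = 20.

20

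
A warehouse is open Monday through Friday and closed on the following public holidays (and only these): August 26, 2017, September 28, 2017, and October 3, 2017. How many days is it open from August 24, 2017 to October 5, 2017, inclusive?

29

August 24, 2017 is a Thursday.
From August 24, 2017 to October 5, 2017 is 43 days inclusive.
43 = 7 × 6 + 1, so there are 6 full weeks plus 1 extra day.
Each full week contributes 5 weekdays (Mon–Fri): 6 × 5 = 30.
The 1 extra day is Thu — 1 of them qualifies.
Total: 30 + 1 = 31.
Holidays: August 26, 2017 (Sat); September 28, 2017 (Thu); October 3, 2017 (Tue).
2 of the 3 holidays fall on weekdays; the rest are weekends and were already excluded.
Business days: 31 − 2 = 29.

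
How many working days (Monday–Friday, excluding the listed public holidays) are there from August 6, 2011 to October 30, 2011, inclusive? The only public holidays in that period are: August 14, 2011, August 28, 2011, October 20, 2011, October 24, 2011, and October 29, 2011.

August 6, 2011 is a Saturday.
From August 6, 2011 to October 30, 2011 is 86 days inclusive.
86 = 7 × 12 + 2, so there are 12 full weeks plus 2 extra days.
Each full week contributes 5 weekdays (Mon–Fri): 12 × 5 = 60.
The 2 extra days are Sat, Sun — none qualify.
Total: 60 + 0 = 60.
Holidays: August 14, 2011 (Sun); August 28, 2011 (Sun); October 20, 2011 (Thu); October 24, 2011 (Mon); October 29, 2011 (Sat).
2 of the 5 holidays fall on weekdays; the rest are weekends and were already excluded.
Business days: 60 − 2 = 58.

58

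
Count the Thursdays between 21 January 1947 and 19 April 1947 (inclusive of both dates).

13

21 January 1947 is a Tuesday.
That's 89 days from start to end, counting both.
89 = 7 × 12 + 5, so there are 12 full weeks plus 5 extra days.
Each full week contributes one Thursday: 12 so far.
The 5 extra days are Tuesday, Wednesday, Thursday, Friday, Saturday — 1 of them qualifies.
Total: 12 + 1 = 13.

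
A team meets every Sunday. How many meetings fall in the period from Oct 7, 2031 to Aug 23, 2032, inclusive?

Oct 7, 2031 is a Tuesday.
From Oct 7, 2031 to Aug 23, 2032 is 322 days inclusive.
322 = 7 × 46, so the span is exactly 46 full weeks.
Each full week contributes one Sunday: 46 so far.

46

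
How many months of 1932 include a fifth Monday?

4

A month has five Mondays exactly when Monday falls within its first (length − 28) days.
Jan: 31 days, starts Fri → 5 of Fri, Sat, Sun
Feb: 29 days, starts Mon → 5 of Mon ✓
Mar: 31 days, starts Tue → 5 of Tue, Wed, Thu
Apr: 30 days, starts Fri → 5 of Fri, Sat
May: 31 days, starts Sun → 5 of Sun, Mon, Tue ✓
Jun: 30 days, starts Wed → 5 of Wed, Thu
Jul: 31 days, starts Fri → 5 of Fri, Sat, Sun
Aug: 31 days, starts Mon → 5 of Mon, Tue, Wed ✓
Sep: 30 days, starts Thu → 5 of Thu, Fri
Oct: 31 days, starts Sat → 5 of Sat, Sun, Mon ✓
Nov: 30 days, starts Tue → 5 of Tue, Wed
Dec: 31 days, starts Thu → 5 of Thu, Fri, Sat
Months with five Mondays: Feb, May, Aug, Oct.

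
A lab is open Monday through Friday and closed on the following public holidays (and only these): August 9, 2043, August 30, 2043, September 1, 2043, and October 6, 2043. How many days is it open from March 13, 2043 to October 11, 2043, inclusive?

March 13, 2043 is a Friday.
The range spans 213 days (inclusive of both endpoints).
213 = 7 × 30 + 3, so there are 30 full weeks plus 3 extra days.
Each full week contributes 5 weekdays (Mon–Fri): 30 × 5 = 150.
The 3 extra days are Fri, Sat, Sun — 1 of them qualifies.
Total: 150 + 1 = 151.
Holidays: August 9, 2043 (Sun); August 30, 2043 (Sun); September 1, 2043 (Tue); October 6, 2043 (Tue).
2 of the 4 holidays fall on weekdays; the rest are weekends and were already excluded.
Business days: 151 − 2 = 149.

149 working days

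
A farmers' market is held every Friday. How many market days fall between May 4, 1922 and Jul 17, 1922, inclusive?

May 4, 1922 is a Thursday.
The range spans 75 days (inclusive of both endpoints).
75 = 7 × 10 + 5, so there are 10 full weeks plus 5 extra days.
Each full week contributes one Friday: 10 so far.
The 5 extra days are Thursday, Friday, Saturday, Sunday, Monday — 1 of them qualifies.
Total: 10 + 1 = 11.

11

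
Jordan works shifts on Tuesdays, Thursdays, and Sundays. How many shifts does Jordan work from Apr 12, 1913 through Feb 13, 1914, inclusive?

132

Apr 12, 1913 is a Saturday.
That's 308 days from start to end, counting both.
308 = 7 × 44, so the span is exactly 44 full weeks.
Each full week contributes 3 days from the set (Tue, Thu, Sun): 44 × 3 = 132.
Total: 132.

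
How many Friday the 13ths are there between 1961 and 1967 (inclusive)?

12

Friday-the-13ths by year:
1961: Jan, Oct
1962: Apr, Jul
1963: Sep, Dec
1964: Mar, Nov
1965: Aug
1966: May
1967: Jan, Oct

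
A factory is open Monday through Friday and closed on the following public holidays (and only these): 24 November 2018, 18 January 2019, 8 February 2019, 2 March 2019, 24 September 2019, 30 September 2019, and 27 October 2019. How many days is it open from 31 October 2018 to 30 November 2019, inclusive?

279

31 October 2018 is a Wednesday.
The range spans 396 days (inclusive of both endpoints).
396 = 7 × 56 + 4, so there are 56 full weeks plus 4 extra days.
Each full week contributes 5 weekdays (Mon–Fri): 56 × 5 = 280.
The 4 extra days are Wednesday, Thursday, Friday, Saturday — 3 of them qualify.
Total: 280 + 3 = 283.
Holidays: 24 November 2018 (Sat); 18 January 2019 (Fri); 8 February 2019 (Fri); 2 March 2019 (Sat); 24 September 2019 (Tue); 30 September 2019 (Mon); 27 October 2019 (Sun).
4 of the 7 holidays fall on weekdays; the rest are weekends and were already excluded.
Business days: 283 − 4 = 279.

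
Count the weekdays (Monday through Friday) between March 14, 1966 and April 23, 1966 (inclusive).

30

March 14, 1966 is a Monday.
That's 41 days from start to end, counting both.
41 = 7 × 5 + 6, so there are 5 full weeks plus 6 extra days.
Each full week contributes 5 weekdays (Mon–Fri): 5 × 5 = 25.
The 6 extra days are Mon, Tue, Wed, Thu, Fri, Sat — 5 of them qualify.
Total: 25 + 5 = 30.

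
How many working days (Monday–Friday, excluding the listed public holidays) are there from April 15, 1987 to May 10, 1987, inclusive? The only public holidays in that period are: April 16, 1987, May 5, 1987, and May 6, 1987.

April 15, 1987 is a Wednesday.
The range spans 26 days (inclusive of both endpoints).
26 = 7 × 3 + 5, so there are 3 full weeks plus 5 extra days.
Each full week contributes 5 weekdays (Mon–Fri): 3 × 5 = 15.
The 5 extra days are Wed, Thu, Fri, Sat, Sun — 3 of them qualify.
Total: 15 + 3 = 18.
Holidays: April 16, 1987 (Thu); May 5, 1987 (Tue); May 6, 1987 (Wed).
All 3 holidays fall on weekdays, so subtract 3.
Business days: 18 − 3 = 15.

15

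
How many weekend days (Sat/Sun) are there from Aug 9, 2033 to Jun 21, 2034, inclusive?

Aug 9, 2033 is a Tuesday.
That's 317 days from start to end, counting both.
317 = 7 × 45 + 2, so there are 45 full weeks plus 2 extra days.
Each full week contributes 2 weekend days (Sat, Sun): 45 × 2 = 90.
The 2 extra days are Tue, Wed — none qualify.
Total: 90 + 0 = 90.

90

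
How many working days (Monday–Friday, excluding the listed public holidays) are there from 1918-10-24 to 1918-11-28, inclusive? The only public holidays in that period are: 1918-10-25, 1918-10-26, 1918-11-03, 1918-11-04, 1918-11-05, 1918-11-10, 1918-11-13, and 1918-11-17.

22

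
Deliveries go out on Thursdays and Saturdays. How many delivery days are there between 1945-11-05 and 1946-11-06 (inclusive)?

104

1945-11-05 is a Monday.
That's 367 days from start to end, counting both.
367 = 7 × 52 + 3, so there are 52 full weeks plus 3 extra days.
Each full week contributes 2 days from the set (Thu, Sat): 52 × 2 = 104.
The 3 extra days are Monday, Tuesday, Wednesday — none qualify.
Total: 104 + 0 = 104.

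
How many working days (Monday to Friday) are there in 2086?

261

Jan 1, 2086 is a Tuesday.
The range spans 365 days (inclusive of both endpoints).
365 = 7 × 52 + 1, so there are 52 full weeks plus 1 extra day.
Each full week contributes 5 weekdays (Mon–Fri): 52 × 5 = 260.
The 1 extra day is Tue — 1 of them qualifies.
Total: 260 + 1 = 261.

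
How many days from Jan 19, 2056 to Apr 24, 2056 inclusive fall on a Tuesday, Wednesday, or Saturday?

Jan 19, 2056 is a Wednesday.
That's 97 days from start to end, counting both.
97 = 7 × 13 + 6, so there are 13 full weeks plus 6 extra days.
Each full week contributes 3 days from the set (Tue, Wed, Sat): 13 × 3 = 39.
The 6 extra days are Wed, Thu, Fri, Sat, Sun, Mon — 2 of them qualify.
Total: 39 + 2 = 41.

41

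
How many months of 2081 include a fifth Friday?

4

A month has five Fridays exactly when Friday falls within its first (length − 28) days.
Jan: 31 days, starts Wed → 5 of Wed, Thu, Fri ✓
Feb: 28 days, starts Sat → 5 of (none)
Mar: 31 days, starts Sat → 5 of Sat, Sun, Mon
Apr: 30 days, starts Tue → 5 of Tue, Wed
May: 31 days, starts Thu → 5 of Thu, Fri, Sat ✓
Jun: 30 days, starts Sun → 5 of Sun, Mon
Jul: 31 days, starts Tue → 5 of Tue, Wed, Thu
Aug: 31 days, starts Fri → 5 of Fri, Sat, Sun ✓
Sep: 30 days, starts Mon → 5 of Mon, Tue
Oct: 31 days, starts Wed → 5 of Wed, Thu, Fri ✓
Nov: 30 days, starts Sat → 5 of Sat, Sun
Dec: 31 days, starts Mon → 5 of Mon, Tue, Wed
Months with five Fridays: Jan, May, Aug, Oct.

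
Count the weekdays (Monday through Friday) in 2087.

261

Jan 1, 2087 is a Wednesday.
The range spans 365 days (inclusive of both endpoints).
365 = 7 × 52 + 1, so there are 52 full weeks plus 1 extra day.
Each full week contributes 5 weekdays (Mon–Fri): 52 × 5 = 260.
The 1 extra day is Wednesday — 1 of them qualifies.
Total: 260 + 1 = 261.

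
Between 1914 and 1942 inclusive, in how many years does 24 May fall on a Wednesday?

Day of week of May 24 in each year:
1914: Sun, 1915: Mon, 1916: Wed ✓, 1917: Thu, 1918: Fri, 1919: Sat, 1920: Mon, 1921: Tue, 1922: Wed ✓, 1923: Thu, 1924: Sat, 1925: Sun, 1926: Mon, 1927: Tue, 1928: Thu, 1929: Fri, 1930: Sat, 1931: Sun, 1932: Tue, 1933: Wed ✓, 1934: Thu, 1935: Fri, 1936: Sun, 1937: Mon, 1938: Tue, 1939: Wed ✓, 1940: Fri, 1941: Sat, 1942: Sun
Wednesdays: 1916, 1922, 1933, 1939.

4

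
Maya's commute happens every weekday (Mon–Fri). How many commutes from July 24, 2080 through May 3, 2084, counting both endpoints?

July 24, 2080 is a Wednesday.
That's 1380 days from start to end, counting both.
1380 = 7 × 197 + 1, so there are 197 full weeks plus 1 extra day.
Each full week contributes 5 weekdays (Mon–Fri): 197 × 5 = 985.
The 1 extra day is Wednesday — 1 of them qualifies.
Total: 985 + 1 = 986.

986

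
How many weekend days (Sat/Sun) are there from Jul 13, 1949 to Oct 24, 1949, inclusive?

Jul 13, 1949 is a Wednesday.
From Jul 13, 1949 to Oct 24, 1949 is 104 days inclusive.
104 = 7 × 14 + 6, so there are 14 full weeks plus 6 extra days.
Each full week contributes 2 weekend days (Sat, Sun): 14 × 2 = 28.
The 6 extra days are Wednesday, Thursday, Friday, Saturday, Sunday, Monday — 2 of them qualify.
Total: 28 + 2 = 30.

30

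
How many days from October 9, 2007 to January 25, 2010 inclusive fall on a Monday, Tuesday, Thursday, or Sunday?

480

October 9, 2007 is a Tuesday.
The range spans 840 days (inclusive of both endpoints).
840 = 7 × 120, so the span is exactly 120 full weeks.
Each full week contributes 4 days from the set (Mon, Tue, Thu, Sun): 120 × 4 = 480.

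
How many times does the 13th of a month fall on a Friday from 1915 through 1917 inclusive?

Friday-the-13ths by year:
1915: Aug
1916: Oct
1917: Apr, Jul

4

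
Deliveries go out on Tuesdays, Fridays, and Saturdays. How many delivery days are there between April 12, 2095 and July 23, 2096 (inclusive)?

201

April 12, 2095 is a Tuesday.
The range spans 469 days (inclusive of both endpoints).
469 = 7 × 67, so the span is exactly 67 full weeks.
Each full week contributes 3 days from the set (Tue, Fri, Sat): 67 × 3 = 201.
Total: 201.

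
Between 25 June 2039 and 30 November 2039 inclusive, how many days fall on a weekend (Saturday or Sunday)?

25 June 2039 is a Saturday.
That's 159 days from start to end, counting both.
159 = 7 × 22 + 5, so there are 22 full weeks plus 5 extra days.
Each full week contributes 2 weekend days (Sat, Sun): 22 × 2 = 44.
The 5 extra days are Sat, Sun, Mon, Tue, Wed — 2 of them qualify.
Total: 44 + 2 = 46.

46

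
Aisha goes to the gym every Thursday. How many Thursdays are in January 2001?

2001-01-01 is a Monday.
The range spans 31 days (inclusive of both endpoints).
31 = 7 × 4 + 3, so there are 4 full weeks plus 3 extra days.
Each full week contributes one Thursday: 4 so far.
The 3 extra days are Mon, Tue, Wed — none qualify.
Total: 4 + 0 = 4.

4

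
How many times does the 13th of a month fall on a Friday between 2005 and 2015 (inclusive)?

Friday-the-13ths by year:
2005: May
2006: Jan, Oct
2007: Apr, Jul
2008: Jun
2009: Feb, Mar, Nov
2010: Aug
2011: May
2012: Jan, Apr, Jul
2013: Sep, Dec
2014: Jun
2015: Feb, Mar, Nov

20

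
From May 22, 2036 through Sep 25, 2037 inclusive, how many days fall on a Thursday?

71

May 22, 2036 is a Thursday.
The range spans 492 days (inclusive of both endpoints).
492 = 7 × 70 + 2, so there are 70 full weeks plus 2 extra days.
Each full week contributes one Thursday: 70 so far.
The 2 extra days are Thu, Fri — 1 of them qualifies.
Total: 70 + 1 = 71.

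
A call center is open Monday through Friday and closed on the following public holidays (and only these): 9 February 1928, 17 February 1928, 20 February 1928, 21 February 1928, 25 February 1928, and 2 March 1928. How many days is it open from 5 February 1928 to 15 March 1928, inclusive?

5 February 1928 is a Sunday.
The range spans 40 days (inclusive of both endpoints).
40 = 7 × 5 + 5, so there are 5 full weeks plus 5 extra days.
Each full week contributes 5 weekdays (Mon–Fri): 5 × 5 = 25.
The 5 extra days are Sunday, Monday, Tuesday, Wednesday, Thursday — 4 of them qualify.
Total: 25 + 4 = 29.
Holidays: 9 February 1928 (Thu); 17 February 1928 (Fri); 20 February 1928 (Mon); 21 February 1928 (Tue); 25 February 1928 (Sat); 2 March 1928 (Fri).
5 of the 6 holidays fall on weekdays; the rest are weekends and were already excluded.
Business days: 29 − 5 = 24.

24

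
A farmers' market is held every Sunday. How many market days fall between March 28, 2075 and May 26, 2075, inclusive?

March 28, 2075 is a Thursday.
The range spans 60 days (inclusive of both endpoints).
60 = 7 × 8 + 4, so there are 8 full weeks plus 4 extra days.
Each full week contributes one Sunday: 8 so far.
The 4 extra days are Thu, Fri, Sat, Sun — 1 of them qualifies.
Total: 8 + 1 = 9.

9 Sundays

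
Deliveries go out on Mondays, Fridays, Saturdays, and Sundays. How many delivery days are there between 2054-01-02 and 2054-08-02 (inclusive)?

123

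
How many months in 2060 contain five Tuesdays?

4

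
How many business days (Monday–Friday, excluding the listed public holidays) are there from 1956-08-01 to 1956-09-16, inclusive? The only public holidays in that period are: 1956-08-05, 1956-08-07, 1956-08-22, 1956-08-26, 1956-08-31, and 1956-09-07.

29

1956-08-01 is a Wednesday.
That's 47 days from start to end, counting both.
47 = 7 × 6 + 5, so there are 6 full weeks plus 5 extra days.
Each full week contributes 5 weekdays (Mon–Fri): 6 × 5 = 30.
The 5 extra days are Wednesday, Thursday, Friday, Saturday, Sunday — 3 of them qualify.
Total: 30 + 3 = 33.
Holidays: 1956-08-05 (Sun); 1956-08-07 (Tue); 1956-08-22 (Wed); 1956-08-26 (Sun); 1956-08-31 (Fri); 1956-09-07 (Fri).
4 of the 6 holidays fall on weekdays; the rest are weekends and were already excluded.
Business days: 33 − 4 = 29.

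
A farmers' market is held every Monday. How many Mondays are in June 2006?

1 June 2006 is a Thursday.
That's 30 days from start to end, counting both.
30 = 7 × 4 + 2, so there are 4 full weeks plus 2 extra days.
Each full week contributes one Monday: 4 so far.
The 2 extra days are Thu, Fri — none qualify.
Total: 4 + 0 = 4.

4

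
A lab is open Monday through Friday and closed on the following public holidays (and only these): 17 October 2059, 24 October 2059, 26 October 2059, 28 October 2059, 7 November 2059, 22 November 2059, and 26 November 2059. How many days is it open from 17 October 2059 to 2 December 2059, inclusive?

17 October 2059 is a Friday.
From 17 October 2059 to 2 December 2059 is 47 days inclusive.
47 = 7 × 6 + 5, so there are 6 full weeks plus 5 extra days.
Each full week contributes 5 weekdays (Mon–Fri): 6 × 5 = 30.
The 5 extra days are Friday, Saturday, Sunday, Monday, Tuesday — 3 of them qualify.
Total: 30 + 3 = 33.
Holidays: 17 October 2059 (Fri); 24 October 2059 (Fri); 26 October 2059 (Sun); 28 October 2059 (Tue); 7 November 2059 (Fri); 22 November 2059 (Sat); 26 November 2059 (Wed).
5 of the 7 holidays fall on weekdays; the rest are weekends and were already excluded.
Business days: 33 − 5 = 28.

28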